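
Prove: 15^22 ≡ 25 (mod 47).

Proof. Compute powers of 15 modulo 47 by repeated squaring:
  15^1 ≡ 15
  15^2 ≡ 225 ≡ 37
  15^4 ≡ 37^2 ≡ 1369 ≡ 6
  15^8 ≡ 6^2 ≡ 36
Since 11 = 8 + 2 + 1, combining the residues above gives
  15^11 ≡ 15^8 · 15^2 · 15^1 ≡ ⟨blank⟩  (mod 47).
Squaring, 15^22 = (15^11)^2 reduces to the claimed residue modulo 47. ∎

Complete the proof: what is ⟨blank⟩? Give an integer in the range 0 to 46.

5

Multiply the listed residues: 36 · 37 · 15 = 1332 → 19980.
Reducing modulo 47: 19980 = 425·47 + 5, so 15^11 ≡ 5.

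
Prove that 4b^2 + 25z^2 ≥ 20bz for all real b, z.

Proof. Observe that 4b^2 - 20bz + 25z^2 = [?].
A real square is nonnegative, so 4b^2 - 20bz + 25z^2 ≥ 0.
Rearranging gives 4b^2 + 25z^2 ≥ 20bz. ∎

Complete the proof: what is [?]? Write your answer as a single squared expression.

4b^2 - 20bz + 25z^2 is a perfect-square trinomial: the outer terms are (2b)^2 and (5z)^2, and the cross term is -2·2b·5z.
So 4b^2 - 20bz + 25z^2 = (2b - 5z)^2 ≥ 0.

(2b - 5z)^2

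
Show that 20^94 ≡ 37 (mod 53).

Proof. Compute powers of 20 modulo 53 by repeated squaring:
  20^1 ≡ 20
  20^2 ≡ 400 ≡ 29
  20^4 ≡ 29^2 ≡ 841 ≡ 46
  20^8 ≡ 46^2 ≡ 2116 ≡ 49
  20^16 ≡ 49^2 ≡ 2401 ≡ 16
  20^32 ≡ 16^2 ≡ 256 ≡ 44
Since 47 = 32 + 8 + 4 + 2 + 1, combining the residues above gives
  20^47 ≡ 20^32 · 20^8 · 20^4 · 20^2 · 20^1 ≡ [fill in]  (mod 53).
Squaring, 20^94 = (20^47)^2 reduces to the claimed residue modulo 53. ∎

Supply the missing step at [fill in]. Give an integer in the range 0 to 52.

Multiply the listed residues: 44 · 49 · 46 · 29 · 20 = 2156 → 99176 → 2876104 → 57522080.
Reducing modulo 53: 57522080 = 1085322·53 + 14, so 20^47 ≡ 14.

14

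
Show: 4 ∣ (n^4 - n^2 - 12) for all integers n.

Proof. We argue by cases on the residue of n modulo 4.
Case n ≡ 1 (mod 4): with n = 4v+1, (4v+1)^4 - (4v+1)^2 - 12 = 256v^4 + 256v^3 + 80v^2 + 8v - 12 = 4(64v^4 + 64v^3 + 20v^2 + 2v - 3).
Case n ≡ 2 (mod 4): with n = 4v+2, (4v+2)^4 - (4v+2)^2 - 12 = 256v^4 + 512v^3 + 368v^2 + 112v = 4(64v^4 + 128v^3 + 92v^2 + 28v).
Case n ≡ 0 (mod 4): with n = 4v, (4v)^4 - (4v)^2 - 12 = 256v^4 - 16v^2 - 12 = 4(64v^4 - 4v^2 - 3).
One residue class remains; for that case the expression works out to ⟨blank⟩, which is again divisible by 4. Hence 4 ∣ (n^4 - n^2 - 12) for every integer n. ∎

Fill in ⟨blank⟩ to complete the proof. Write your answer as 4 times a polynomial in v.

The residues treated are {1, 2, 0}, so the missing case is n ≡ 3 (mod 4); write n = 4v+3.
Then (4v+3)^4 - (4v+3)^2 - 12 = 256v^4 + 768v^3 + 848v^2 + 408v + 60 = 4(64v^4 + 192v^3 + 212v^2 + 102v + 15).

4(64v^4 + 192v^3 + 212v^2 + 102v + 15)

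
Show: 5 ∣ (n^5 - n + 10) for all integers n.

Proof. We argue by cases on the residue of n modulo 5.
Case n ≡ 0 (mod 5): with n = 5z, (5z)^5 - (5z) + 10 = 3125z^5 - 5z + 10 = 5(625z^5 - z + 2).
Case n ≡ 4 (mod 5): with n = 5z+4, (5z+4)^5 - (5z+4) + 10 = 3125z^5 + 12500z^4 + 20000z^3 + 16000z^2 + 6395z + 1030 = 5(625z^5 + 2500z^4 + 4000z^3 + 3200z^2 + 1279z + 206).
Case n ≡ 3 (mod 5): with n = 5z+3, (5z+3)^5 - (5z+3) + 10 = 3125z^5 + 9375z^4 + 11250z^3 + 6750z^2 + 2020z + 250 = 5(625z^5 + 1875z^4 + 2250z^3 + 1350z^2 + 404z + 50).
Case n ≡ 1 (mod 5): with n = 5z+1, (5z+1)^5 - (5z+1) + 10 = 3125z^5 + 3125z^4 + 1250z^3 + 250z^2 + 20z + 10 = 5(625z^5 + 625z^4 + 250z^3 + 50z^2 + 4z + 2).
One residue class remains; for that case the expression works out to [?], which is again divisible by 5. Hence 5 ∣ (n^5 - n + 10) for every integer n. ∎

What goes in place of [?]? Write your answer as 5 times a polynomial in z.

5(625z^5 + 1250z^4 + 1000z^3 + 400z^2 + 79z + 8)

Only n ≡ 2 (mod 5) is unaccounted for. Put n = 5z+2:
(5z+2)^5 - (5z+2) + 10 expands to 3125z^5 + 6250z^4 + 5000z^3 + 2000z^2 + 395z + 40,
and factoring out 5 leaves 5(625z^5 + 1250z^4 + 1000z^3 + 400z^2 + 79z + 8).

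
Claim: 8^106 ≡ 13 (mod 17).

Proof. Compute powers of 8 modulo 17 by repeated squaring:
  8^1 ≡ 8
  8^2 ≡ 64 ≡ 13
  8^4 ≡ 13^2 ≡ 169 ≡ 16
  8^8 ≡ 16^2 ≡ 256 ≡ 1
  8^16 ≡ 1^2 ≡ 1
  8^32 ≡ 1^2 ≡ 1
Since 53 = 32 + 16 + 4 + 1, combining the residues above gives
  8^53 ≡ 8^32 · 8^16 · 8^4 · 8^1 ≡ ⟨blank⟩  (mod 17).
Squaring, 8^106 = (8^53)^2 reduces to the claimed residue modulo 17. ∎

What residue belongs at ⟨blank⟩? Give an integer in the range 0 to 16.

9

8^32 · 8^16 · 8^4 · 8^1 ≡ 1 · 1 · 16 · 8 = 128.
128 mod 17 = 9, so 8^53 ≡ 9 (mod 17).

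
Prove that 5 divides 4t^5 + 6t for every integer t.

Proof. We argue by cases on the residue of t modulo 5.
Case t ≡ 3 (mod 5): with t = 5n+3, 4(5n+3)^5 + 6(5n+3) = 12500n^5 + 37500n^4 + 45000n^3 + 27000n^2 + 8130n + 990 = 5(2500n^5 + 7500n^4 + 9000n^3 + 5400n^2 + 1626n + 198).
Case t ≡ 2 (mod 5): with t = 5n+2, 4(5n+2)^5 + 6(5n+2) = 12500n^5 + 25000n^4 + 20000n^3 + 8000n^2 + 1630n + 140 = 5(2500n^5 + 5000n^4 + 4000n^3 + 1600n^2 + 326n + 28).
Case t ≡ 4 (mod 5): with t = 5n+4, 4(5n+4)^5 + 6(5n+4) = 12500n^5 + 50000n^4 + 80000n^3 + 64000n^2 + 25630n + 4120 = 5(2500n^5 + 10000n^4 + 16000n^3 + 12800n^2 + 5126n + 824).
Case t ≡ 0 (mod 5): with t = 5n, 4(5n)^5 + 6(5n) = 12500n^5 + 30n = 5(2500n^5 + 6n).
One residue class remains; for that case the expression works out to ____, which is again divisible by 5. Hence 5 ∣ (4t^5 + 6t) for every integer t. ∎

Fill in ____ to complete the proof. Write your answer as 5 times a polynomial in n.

Only t ≡ 1 (mod 5) is unaccounted for. Put t = 5n+1:
4(5n+1)^5 + 6(5n+1) expands to 12500n^5 + 12500n^4 + 5000n^3 + 1000n^2 + 130n + 10,
and factoring out 5 leaves 5(2500n^5 + 2500n^4 + 1000n^3 + 200n^2 + 26n + 2).

5(2500n^5 + 2500n^4 + 1000n^3 + 200n^2 + 26n + 2)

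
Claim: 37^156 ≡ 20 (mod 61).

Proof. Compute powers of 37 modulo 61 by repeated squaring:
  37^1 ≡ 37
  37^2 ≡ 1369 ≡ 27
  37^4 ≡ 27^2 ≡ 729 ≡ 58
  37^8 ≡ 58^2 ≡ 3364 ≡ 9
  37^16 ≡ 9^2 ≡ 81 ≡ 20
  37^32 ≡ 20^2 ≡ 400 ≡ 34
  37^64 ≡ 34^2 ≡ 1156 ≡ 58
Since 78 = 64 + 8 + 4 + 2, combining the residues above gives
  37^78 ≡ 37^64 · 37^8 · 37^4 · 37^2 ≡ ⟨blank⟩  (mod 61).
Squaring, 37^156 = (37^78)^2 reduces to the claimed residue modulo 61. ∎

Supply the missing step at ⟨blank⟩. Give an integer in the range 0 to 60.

Multiply the listed residues: 58 · 9 · 58 · 27 = 522 → 30276 → 817452.
Reducing modulo 61: 817452 = 13400·61 + 52, so 37^78 ≡ 52.

52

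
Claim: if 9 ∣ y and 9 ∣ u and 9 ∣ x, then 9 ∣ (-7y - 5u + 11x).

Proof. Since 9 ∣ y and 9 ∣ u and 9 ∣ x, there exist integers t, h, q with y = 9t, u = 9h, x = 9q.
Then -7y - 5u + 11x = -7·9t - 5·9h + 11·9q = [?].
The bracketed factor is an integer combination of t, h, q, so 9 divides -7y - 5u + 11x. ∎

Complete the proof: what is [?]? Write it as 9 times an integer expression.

9(-5h + 11q - 7t)

Each term has a factor of 9: -7·9t - 5·9h + 11·9q = 9·(-5h + 11q - 7t).
Since -5h + 11q - 7t is an integer, 9 ∣ (-7y - 5u + 11x).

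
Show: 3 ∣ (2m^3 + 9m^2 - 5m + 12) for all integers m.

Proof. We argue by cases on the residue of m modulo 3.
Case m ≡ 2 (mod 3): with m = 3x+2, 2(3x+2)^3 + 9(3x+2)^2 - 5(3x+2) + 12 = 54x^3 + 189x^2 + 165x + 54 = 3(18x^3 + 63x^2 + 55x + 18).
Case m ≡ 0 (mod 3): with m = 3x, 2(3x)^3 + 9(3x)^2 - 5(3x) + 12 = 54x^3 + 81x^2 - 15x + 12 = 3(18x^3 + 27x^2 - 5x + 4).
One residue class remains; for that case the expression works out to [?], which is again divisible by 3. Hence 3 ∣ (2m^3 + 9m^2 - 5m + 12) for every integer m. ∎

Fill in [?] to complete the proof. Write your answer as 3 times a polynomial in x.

Only m ≡ 1 (mod 3) is unaccounted for. Put m = 3x+1:
2(3x+1)^3 + 9(3x+1)^2 - 5(3x+1) + 12 expands to 54x^3 + 135x^2 + 57x + 18,
and factoring out 3 leaves 3(18x^3 + 45x^2 + 19x + 6).

3(18x^3 + 45x^2 + 19x + 6)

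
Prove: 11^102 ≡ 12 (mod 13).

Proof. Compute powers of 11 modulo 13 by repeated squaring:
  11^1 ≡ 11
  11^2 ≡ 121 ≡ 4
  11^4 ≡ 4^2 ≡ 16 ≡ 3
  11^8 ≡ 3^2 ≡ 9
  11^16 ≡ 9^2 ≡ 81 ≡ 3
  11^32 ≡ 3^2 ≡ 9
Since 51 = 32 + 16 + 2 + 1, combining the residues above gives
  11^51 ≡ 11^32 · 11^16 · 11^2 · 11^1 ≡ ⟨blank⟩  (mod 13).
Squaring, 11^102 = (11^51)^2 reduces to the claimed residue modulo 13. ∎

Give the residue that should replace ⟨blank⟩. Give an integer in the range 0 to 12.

5

11^32 · 11^16 · 11^2 · 11^1 ≡ 9 · 3 · 4 · 11 = 1188.
1188 mod 13 = 5, so 11^51 ≡ 5 (mod 13).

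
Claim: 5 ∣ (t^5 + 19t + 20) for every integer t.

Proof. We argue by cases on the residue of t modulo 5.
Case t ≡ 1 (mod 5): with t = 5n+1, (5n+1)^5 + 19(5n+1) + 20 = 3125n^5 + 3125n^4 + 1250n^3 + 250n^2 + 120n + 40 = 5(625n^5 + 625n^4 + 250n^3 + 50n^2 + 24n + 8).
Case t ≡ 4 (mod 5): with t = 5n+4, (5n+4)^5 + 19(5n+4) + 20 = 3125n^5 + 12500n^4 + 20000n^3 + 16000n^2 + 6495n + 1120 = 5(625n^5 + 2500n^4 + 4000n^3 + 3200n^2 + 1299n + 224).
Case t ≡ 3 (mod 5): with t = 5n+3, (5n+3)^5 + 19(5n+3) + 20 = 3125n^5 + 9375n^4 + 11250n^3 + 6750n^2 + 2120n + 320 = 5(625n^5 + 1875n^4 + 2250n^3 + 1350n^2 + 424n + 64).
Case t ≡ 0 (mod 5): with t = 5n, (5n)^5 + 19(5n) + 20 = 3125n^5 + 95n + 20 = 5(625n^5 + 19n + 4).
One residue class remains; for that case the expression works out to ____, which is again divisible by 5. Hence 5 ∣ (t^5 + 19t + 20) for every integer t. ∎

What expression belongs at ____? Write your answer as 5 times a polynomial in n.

5(625n^5 + 1250n^4 + 1000n^3 + 400n^2 + 99n + 18)

Only t ≡ 2 (mod 5) is unaccounted for. Put t = 5n+2:
(5n+2)^5 + 19(5n+2) + 20 expands to 3125n^5 + 6250n^4 + 5000n^3 + 2000n^2 + 495n + 90,
and factoring out 5 leaves 5(625n^5 + 1250n^4 + 1000n^3 + 400n^2 + 99n + 18).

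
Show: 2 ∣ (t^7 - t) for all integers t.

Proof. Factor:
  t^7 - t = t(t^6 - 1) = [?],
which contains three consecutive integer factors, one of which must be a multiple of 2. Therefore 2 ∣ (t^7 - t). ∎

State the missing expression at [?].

t^6 - 1 = (t^2 - 1)(t^4 + t^2 + 1), and t^2 - 1 = (t-1)(t+1).
So t(t^6 - 1) = (t - 1)t(t + 1)(t^4 + t^2 + 1).

(t - 1)t(t + 1)(t^4 + t^2 + 1)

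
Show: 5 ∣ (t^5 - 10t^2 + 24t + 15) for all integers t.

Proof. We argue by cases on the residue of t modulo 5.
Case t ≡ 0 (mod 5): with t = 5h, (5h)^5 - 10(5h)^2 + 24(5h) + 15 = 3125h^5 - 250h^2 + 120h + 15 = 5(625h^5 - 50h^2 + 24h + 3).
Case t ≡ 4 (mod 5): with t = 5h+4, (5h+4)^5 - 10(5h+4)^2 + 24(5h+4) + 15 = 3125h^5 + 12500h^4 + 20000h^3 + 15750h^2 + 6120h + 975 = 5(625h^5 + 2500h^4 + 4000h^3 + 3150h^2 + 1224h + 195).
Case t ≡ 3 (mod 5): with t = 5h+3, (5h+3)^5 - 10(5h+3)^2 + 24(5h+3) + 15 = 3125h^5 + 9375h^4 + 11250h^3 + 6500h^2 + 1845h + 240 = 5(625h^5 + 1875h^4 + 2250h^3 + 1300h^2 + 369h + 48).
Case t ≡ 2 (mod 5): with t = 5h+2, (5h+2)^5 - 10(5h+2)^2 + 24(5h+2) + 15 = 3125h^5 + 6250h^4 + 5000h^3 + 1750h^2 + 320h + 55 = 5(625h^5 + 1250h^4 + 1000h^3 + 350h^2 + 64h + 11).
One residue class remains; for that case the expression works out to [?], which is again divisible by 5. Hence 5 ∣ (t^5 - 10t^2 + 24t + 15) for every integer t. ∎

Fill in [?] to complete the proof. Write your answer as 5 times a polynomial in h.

5(625h^5 + 625h^4 + 250h^3 + 9h + 6)

Only t ≡ 1 (mod 5) is unaccounted for. Put t = 5h+1:
(5h+1)^5 - 10(5h+1)^2 + 24(5h+1) + 15 expands to 3125h^5 + 3125h^4 + 1250h^3 + 45h + 30,
and factoring out 5 leaves 5(625h^5 + 625h^4 + 250h^3 + 9h + 6).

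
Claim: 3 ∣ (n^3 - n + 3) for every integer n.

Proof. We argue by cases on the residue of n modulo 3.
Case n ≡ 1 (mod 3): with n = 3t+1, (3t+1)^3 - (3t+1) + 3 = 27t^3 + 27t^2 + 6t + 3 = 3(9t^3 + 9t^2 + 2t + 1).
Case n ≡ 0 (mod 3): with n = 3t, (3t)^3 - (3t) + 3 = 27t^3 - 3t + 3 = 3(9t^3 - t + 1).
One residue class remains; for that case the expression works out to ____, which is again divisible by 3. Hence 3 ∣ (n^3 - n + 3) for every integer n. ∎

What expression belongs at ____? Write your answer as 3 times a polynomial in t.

The residues treated are {1, 0}, so the missing case is n ≡ 2 (mod 3); write n = 3t+2.
Then (3t+2)^3 - (3t+2) + 3 = 27t^3 + 54t^2 + 33t + 9 = 3(9t^3 + 18t^2 + 11t + 3).

3(9t^3 + 18t^2 + 11t + 3)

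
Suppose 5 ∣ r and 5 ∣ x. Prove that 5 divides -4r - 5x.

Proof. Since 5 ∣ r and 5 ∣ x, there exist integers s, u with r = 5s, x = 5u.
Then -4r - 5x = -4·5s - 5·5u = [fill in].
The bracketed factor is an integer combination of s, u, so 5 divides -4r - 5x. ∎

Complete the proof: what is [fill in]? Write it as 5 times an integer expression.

5(-4s - 5u)

Each term has a factor of 5: -4·5s - 5·5u = 5·(-4s - 5u).
Since -4s - 5u is an integer, 5 ∣ (-4r - 5x).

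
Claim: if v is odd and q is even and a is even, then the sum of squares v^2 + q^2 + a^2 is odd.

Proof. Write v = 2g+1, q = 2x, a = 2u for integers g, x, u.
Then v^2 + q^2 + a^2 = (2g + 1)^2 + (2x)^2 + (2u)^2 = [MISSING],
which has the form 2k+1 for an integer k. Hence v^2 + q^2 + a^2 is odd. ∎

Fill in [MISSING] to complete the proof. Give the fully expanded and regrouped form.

Expanding: (2g + 1)^2 + (2x)^2 + (2u)^2 = 4g^2 + 4g + 4u^2 + 4x^2 + 1.
Every term except the constant is even, so this is 2(2g^2 + 2g + 2u^2 + 2x^2) + 1,
and 2g^2 + 2g + 2u^2 + 2x^2 ∈ ℤ gives the required form.

2(2g^2 + 2g + 2u^2 + 2x^2) + 1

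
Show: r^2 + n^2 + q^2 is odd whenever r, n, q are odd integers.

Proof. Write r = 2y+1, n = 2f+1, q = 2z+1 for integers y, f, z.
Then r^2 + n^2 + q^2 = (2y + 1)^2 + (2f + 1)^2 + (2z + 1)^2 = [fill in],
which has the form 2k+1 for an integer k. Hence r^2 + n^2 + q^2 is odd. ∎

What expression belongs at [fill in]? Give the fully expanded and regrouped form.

(2y + 1)^2 + (2f + 1)^2 + (2z + 1)^2 = 4f^2 + 4f + 4y^2 + 4y + 4z^2 + 4z + 3
= 2(2f^2 + 2f + 2y^2 + 2y + 2z^2 + 2z + 1) + 1.
Since 2f^2 + 2f + 2y^2 + 2y + 2z^2 + 2z + 1 is an integer, the sum of squares is of the form 2k+1 for an integer k.

2(2f^2 + 2f + 2y^2 + 2y + 2z^2 + 2z + 1) + 1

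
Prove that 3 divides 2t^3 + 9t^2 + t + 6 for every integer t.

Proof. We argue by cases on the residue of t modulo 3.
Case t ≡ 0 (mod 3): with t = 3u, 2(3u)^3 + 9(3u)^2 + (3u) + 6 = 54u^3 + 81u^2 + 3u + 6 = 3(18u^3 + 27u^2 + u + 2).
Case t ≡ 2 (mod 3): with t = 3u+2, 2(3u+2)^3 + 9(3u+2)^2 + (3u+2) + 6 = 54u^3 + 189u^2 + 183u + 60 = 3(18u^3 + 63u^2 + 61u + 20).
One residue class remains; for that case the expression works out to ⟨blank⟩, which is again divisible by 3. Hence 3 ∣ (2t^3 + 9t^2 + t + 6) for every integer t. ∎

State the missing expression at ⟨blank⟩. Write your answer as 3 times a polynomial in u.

3(18u^3 + 45u^2 + 25u + 6)

The residues treated are {0, 2}, so the missing case is t ≡ 1 (mod 3); write t = 3u+1.
Then 2(3u+1)^3 + 9(3u+1)^2 + (3u+1) + 6 = 54u^3 + 135u^2 + 75u + 18 = 3(18u^3 + 45u^2 + 25u + 6).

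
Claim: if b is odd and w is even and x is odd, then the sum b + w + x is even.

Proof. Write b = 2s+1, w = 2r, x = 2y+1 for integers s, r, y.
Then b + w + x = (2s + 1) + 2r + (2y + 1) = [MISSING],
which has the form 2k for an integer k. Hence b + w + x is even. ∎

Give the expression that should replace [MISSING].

Expanding: (2s + 1) + 2r + (2y + 1) = 2r + 2s + 2y + 2.
Every term is even; pulling out the factor of 2 gives 2(r + s + y + 1).

2(r + s + y + 1)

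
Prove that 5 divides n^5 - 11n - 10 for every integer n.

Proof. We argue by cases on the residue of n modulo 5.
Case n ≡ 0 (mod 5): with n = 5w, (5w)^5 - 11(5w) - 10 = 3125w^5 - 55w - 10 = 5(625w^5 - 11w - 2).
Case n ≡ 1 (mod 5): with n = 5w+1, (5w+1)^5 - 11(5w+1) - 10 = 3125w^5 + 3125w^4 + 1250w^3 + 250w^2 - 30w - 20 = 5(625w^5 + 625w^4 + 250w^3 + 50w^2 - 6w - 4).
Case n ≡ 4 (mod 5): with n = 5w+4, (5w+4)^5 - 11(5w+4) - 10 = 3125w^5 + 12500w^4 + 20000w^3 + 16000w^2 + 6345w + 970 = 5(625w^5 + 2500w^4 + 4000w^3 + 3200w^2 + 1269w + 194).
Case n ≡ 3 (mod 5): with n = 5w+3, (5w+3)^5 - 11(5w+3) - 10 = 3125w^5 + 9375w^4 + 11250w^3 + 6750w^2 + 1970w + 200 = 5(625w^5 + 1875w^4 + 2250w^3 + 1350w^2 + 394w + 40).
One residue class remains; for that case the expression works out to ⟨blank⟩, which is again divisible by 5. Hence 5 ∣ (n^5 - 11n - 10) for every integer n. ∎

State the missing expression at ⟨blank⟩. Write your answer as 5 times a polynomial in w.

5(625w^5 + 1250w^4 + 1000w^3 + 400w^2 + 69w)

Only n ≡ 2 (mod 5) is unaccounted for. Put n = 5w+2:
(5w+2)^5 - 11(5w+2) - 10 expands to 3125w^5 + 6250w^4 + 5000w^3 + 2000w^2 + 345w,
and factoring out 5 leaves 5(625w^5 + 1250w^4 + 1000w^3 + 400w^2 + 69w).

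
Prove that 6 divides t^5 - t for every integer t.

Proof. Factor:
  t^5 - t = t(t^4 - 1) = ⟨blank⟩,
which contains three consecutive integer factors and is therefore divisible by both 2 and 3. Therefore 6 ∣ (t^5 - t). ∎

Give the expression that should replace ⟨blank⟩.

t^4 - 1 = (t^2 - 1)(t^2 + 1), and t^2 - 1 = (t-1)(t+1).
So t(t^4 - 1) = (t - 1)t(t + 1)(t^2 + 1).

(t - 1)t(t + 1)(t^2 + 1)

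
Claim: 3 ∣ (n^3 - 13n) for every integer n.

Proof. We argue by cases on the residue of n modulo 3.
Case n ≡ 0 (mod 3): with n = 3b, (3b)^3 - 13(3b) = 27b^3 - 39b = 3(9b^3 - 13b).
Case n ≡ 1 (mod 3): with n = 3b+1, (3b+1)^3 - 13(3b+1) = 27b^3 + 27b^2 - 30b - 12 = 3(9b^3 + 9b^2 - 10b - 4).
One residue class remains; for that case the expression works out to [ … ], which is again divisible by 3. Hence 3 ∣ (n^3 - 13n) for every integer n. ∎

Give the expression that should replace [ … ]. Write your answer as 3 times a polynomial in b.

3(9b^3 + 18b^2 - b - 6)

The residues treated are {0, 1}, so the missing case is n ≡ 2 (mod 3); write n = 3b+2.
Then (3b+2)^3 - 13(3b+2) = 27b^3 + 54b^2 - 3b - 18 = 3(9b^3 + 18b^2 - b - 6).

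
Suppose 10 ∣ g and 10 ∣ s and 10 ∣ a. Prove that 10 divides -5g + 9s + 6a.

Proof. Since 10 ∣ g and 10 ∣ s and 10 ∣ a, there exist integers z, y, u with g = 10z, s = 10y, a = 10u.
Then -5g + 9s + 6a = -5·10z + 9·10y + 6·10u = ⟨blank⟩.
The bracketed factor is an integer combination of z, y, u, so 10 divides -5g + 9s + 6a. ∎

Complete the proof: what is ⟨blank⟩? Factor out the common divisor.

Each term has a factor of 10: -5·10z + 9·10y + 6·10u = 10·(6u + 9y - 5z).
Since 6u + 9y - 5z is an integer, 10 ∣ (-5g + 9s + 6a).

10(6u + 9y - 5z)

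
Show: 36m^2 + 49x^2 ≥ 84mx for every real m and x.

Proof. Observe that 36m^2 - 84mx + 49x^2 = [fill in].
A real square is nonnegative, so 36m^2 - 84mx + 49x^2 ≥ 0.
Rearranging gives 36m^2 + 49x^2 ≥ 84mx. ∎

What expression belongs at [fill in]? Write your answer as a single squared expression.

36m^2 - 84mx + 49x^2 is a perfect-square trinomial: the outer terms are (6m)^2 and (7x)^2, and the cross term is -2·6m·7x.
So 36m^2 - 84mx + 49x^2 = (6m - 7x)^2 ≥ 0.

(6m - 7x)^2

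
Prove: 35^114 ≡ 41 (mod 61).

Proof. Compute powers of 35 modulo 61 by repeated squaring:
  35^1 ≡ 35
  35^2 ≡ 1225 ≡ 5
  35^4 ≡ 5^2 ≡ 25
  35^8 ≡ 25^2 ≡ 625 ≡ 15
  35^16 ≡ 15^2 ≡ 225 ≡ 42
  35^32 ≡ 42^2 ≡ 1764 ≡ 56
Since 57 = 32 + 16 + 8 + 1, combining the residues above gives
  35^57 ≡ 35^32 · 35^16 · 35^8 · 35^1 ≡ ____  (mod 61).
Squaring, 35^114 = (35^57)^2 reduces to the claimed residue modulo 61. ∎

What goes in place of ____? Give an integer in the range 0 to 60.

38

Multiply the listed residues: 56 · 42 · 15 · 35 = 2352 → 35280 → 1234800.
Reducing modulo 61: 1234800 = 20242·61 + 38, so 35^57 ≡ 38.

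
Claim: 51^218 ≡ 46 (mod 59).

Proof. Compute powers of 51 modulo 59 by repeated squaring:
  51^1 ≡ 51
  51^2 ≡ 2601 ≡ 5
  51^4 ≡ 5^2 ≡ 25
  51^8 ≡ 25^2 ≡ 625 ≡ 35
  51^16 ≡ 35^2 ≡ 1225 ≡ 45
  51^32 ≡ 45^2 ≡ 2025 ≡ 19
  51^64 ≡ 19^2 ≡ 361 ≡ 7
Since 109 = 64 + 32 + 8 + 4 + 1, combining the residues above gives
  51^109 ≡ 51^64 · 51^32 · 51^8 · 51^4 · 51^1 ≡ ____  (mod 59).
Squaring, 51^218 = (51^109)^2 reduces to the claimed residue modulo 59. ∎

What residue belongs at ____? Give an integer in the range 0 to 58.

51^64 · 51^32 · 51^8 · 51^4 · 51^1 ≡ 7 · 19 · 35 · 25 · 51 = 5935125.
5935125 mod 59 = 20, so 51^109 ≡ 20 (mod 59).

20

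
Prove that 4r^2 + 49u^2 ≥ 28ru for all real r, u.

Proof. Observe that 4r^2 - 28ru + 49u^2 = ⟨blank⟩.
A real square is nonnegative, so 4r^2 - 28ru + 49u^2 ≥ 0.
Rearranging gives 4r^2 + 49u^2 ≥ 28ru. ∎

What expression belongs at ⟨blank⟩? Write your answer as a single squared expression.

(2r - 7u)^2

The leading and trailing coefficients are 2^2 and 7^2, and 28 = 2·2·7, so the trinomial is (2r - 7u)^2.
Hence 4r^2 - 28ru + 49u^2 ≥ 0.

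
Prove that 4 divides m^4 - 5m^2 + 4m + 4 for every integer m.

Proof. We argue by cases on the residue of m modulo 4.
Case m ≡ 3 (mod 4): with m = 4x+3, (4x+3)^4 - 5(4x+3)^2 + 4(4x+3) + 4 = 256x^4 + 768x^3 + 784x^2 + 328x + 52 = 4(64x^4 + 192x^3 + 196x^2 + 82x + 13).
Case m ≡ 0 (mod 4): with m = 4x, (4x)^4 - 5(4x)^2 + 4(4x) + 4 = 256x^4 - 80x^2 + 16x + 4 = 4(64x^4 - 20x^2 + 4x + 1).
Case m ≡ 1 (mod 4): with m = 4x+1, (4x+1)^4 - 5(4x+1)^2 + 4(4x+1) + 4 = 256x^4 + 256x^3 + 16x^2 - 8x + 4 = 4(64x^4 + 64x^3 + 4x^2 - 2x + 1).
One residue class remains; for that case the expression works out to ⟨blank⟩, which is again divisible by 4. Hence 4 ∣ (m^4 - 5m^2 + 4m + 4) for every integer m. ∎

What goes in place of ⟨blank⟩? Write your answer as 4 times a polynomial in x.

Only m ≡ 2 (mod 4) is unaccounted for. Put m = 4x+2:
(4x+2)^4 - 5(4x+2)^2 + 4(4x+2) + 4 expands to 256x^4 + 512x^3 + 304x^2 + 64x + 8,
and factoring out 4 leaves 4(64x^4 + 128x^3 + 76x^2 + 16x + 2).

4(64x^4 + 128x^3 + 76x^2 + 16x + 2)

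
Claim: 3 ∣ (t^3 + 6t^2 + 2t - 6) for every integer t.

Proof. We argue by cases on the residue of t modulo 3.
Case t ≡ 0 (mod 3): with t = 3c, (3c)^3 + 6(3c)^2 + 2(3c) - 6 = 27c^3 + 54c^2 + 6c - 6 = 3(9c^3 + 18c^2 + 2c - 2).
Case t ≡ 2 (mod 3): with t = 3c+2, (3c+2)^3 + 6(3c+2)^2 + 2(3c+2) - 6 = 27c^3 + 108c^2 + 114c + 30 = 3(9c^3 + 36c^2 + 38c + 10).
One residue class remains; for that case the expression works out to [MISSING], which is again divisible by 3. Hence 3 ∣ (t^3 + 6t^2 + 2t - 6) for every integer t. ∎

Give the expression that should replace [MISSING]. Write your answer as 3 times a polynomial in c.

3(9c^3 + 27c^2 + 17c + 1)

The residues treated are {0, 2}, so the missing case is t ≡ 1 (mod 3); write t = 3c+1.
Then (3c+1)^3 + 6(3c+1)^2 + 2(3c+1) - 6 = 27c^3 + 81c^2 + 51c + 3 = 3(9c^3 + 27c^2 + 17c + 1).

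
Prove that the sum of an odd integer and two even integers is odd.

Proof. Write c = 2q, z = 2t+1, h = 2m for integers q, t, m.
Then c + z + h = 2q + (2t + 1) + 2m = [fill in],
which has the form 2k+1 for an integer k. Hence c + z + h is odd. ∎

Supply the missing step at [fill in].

2(m + q + t) + 1

Expanding: 2q + (2t + 1) + 2m = 2m + 2q + 2t + 1.
Every term except the constant is even, so this is 2(m + q + t) + 1,
and m + q + t ∈ ℤ gives the required form.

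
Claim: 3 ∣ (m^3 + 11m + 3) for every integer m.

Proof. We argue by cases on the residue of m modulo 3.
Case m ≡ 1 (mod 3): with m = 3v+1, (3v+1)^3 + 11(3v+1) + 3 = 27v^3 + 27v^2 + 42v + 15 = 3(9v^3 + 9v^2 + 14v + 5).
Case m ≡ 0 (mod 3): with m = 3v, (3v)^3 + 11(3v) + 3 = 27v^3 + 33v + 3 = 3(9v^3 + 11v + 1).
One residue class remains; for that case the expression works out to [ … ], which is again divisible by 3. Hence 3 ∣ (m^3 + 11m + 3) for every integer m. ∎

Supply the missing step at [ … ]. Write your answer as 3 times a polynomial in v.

3(9v^3 + 18v^2 + 23v + 11)

Only m ≡ 2 (mod 3) is unaccounted for. Put m = 3v+2:
(3v+2)^3 + 11(3v+2) + 3 expands to 27v^3 + 54v^2 + 69v + 33,
and factoring out 3 leaves 3(9v^3 + 18v^2 + 23v + 11).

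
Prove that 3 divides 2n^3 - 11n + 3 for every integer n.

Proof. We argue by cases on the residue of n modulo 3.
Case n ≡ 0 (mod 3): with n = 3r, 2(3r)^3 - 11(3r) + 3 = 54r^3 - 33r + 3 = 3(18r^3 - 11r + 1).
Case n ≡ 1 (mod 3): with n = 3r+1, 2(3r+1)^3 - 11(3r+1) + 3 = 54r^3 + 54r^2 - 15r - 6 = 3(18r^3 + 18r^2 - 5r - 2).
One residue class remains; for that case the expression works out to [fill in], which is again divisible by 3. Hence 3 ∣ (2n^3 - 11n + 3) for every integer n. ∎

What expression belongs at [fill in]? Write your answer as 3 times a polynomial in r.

Only n ≡ 2 (mod 3) is unaccounted for. Put n = 3r+2:
2(3r+2)^3 - 11(3r+2) + 3 expands to 54r^3 + 108r^2 + 39r - 3,
and factoring out 3 leaves 3(18r^3 + 36r^2 + 13r - 1).

3(18r^3 + 36r^2 + 13r - 1)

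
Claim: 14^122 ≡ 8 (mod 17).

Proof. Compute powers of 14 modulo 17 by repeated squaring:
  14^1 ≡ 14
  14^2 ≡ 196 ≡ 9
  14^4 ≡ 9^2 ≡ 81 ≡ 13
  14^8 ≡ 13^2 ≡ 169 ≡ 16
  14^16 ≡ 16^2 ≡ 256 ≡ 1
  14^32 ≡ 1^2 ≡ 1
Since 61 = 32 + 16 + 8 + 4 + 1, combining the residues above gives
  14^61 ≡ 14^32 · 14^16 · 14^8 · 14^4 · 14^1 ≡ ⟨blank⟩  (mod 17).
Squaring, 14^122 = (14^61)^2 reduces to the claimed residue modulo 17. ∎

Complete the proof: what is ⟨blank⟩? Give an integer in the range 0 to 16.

5

14^32 · 14^16 · 14^8 · 14^4 · 14^1 ≡ 1 · 1 · 16 · 13 · 14 = 2912.
2912 mod 17 = 5, so 14^61 ≡ 5 (mod 17).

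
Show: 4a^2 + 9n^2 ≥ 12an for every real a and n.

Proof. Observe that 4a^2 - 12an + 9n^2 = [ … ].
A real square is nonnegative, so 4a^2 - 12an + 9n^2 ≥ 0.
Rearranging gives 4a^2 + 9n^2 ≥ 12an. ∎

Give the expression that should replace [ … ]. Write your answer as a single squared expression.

4a^2 - 12an + 9n^2 is a perfect-square trinomial: the outer terms are (2a)^2 and (3n)^2, and the cross term is -2·2a·3n.
So 4a^2 - 12an + 9n^2 = (2a - 3n)^2 ≥ 0.

(2a - 3n)^2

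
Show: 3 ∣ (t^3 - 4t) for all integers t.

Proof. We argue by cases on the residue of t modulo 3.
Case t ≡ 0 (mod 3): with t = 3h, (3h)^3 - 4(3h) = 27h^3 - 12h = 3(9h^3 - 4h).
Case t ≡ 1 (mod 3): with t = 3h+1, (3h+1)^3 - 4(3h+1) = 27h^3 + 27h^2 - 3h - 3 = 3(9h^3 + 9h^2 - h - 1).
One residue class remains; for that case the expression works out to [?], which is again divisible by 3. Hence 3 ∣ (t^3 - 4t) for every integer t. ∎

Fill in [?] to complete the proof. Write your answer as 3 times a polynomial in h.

Only t ≡ 2 (mod 3) is unaccounted for. Put t = 3h+2:
(3h+2)^3 - 4(3h+2) expands to 27h^3 + 54h^2 + 24h,
and factoring out 3 leaves 3(9h^3 + 18h^2 + 8h).

3(9h^3 + 18h^2 + 8h)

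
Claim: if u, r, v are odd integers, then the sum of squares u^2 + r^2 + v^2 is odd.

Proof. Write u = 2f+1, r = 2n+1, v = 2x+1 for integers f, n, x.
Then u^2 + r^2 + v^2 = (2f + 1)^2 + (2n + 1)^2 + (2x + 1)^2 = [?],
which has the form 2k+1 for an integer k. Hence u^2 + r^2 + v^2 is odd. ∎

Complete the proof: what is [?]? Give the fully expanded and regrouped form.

2(2f^2 + 2f + 2n^2 + 2n + 2x^2 + 2x + 1) + 1

(2f + 1)^2 + (2n + 1)^2 + (2x + 1)^2 = 4f^2 + 4f + 4n^2 + 4n + 4x^2 + 4x + 3
= 2(2f^2 + 2f + 2n^2 + 2n + 2x^2 + 2x + 1) + 1.
Since 2f^2 + 2f + 2n^2 + 2n + 2x^2 + 2x + 1 is an integer, the sum of squares is of the form 2k+1 for an integer k.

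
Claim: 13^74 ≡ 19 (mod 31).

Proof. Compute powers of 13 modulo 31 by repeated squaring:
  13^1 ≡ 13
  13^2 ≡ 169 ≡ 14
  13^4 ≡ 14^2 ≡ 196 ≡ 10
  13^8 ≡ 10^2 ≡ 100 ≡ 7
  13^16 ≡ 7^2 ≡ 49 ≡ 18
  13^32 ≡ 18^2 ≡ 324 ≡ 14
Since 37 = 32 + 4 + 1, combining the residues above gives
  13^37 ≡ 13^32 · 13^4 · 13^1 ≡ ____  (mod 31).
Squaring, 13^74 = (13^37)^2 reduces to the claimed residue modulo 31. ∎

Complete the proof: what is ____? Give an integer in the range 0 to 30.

22

13^32 · 13^4 · 13^1 ≡ 14 · 10 · 13 = 1820.
1820 mod 31 = 22, so 13^37 ≡ 22 (mod 31).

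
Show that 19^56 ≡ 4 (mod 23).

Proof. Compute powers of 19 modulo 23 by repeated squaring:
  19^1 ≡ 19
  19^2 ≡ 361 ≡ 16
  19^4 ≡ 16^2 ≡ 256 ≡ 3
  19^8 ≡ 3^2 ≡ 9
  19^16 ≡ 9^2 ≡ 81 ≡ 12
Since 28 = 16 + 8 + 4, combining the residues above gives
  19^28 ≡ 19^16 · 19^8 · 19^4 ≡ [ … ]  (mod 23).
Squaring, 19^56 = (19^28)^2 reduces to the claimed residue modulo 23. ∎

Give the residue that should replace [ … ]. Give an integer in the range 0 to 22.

Multiply the listed residues: 12 · 9 · 3 = 108 → 324.
Reducing modulo 23: 324 = 14·23 + 2, so 19^28 ≡ 2.

2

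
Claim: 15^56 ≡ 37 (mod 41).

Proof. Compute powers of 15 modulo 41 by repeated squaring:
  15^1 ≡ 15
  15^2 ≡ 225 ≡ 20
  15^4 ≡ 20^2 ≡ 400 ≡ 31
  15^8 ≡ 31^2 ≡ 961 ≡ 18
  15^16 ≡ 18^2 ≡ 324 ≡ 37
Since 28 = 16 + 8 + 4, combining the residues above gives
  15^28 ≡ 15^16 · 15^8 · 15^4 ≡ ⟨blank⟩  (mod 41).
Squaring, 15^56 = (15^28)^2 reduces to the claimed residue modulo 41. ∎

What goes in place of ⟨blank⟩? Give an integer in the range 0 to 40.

Multiply the listed residues: 37 · 18 · 31 = 666 → 20646.
Reducing modulo 41: 20646 = 503·41 + 23, so 15^28 ≡ 23.

23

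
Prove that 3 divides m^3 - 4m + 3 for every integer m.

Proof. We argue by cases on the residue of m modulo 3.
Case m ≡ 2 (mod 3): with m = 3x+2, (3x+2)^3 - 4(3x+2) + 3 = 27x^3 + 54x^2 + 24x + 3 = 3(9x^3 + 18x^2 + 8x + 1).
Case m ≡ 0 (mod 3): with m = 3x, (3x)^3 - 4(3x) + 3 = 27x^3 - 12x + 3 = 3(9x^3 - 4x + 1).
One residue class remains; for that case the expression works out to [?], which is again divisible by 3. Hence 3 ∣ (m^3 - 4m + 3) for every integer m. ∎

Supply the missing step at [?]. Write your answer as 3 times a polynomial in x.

Only m ≡ 1 (mod 3) is unaccounted for. Put m = 3x+1:
(3x+1)^3 - 4(3x+1) + 3 expands to 27x^3 + 27x^2 - 3x,
and factoring out 3 leaves 3(9x^3 + 9x^2 - x).

3(9x^3 + 9x^2 - x)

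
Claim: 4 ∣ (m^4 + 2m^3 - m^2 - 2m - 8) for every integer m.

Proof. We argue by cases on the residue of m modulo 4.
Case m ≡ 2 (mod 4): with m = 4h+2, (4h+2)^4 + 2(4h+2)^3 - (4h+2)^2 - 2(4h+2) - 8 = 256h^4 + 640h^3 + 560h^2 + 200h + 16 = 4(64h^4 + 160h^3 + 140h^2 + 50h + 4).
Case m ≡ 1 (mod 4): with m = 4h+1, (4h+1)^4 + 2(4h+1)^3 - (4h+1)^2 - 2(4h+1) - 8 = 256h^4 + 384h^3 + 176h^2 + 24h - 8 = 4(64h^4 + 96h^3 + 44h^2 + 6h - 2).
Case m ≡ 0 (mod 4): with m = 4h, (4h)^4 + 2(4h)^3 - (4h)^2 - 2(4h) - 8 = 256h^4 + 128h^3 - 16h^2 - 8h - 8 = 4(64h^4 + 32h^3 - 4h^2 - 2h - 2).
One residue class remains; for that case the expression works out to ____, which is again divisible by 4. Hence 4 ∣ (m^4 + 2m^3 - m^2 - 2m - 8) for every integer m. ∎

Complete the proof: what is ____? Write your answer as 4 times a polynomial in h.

Only m ≡ 3 (mod 4) is unaccounted for. Put m = 4h+3:
(4h+3)^4 + 2(4h+3)^3 - (4h+3)^2 - 2(4h+3) - 8 expands to 256h^4 + 896h^3 + 1136h^2 + 616h + 112,
and factoring out 4 leaves 4(64h^4 + 224h^3 + 284h^2 + 154h + 28).

4(64h^4 + 224h^3 + 284h^2 + 154h + 28)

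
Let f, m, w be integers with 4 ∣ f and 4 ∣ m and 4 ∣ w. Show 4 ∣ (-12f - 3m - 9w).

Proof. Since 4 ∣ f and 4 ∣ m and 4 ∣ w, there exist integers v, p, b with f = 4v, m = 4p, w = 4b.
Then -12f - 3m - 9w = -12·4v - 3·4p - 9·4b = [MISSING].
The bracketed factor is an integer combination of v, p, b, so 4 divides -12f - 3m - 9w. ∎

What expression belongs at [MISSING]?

Pull the common 4 out of every term: -12·4v - 3·4p - 9·4b = 4(-9b - 3p - 12v).
-9b - 3p - 12v is an integer, which exhibits the divisibility.

4(-9b - 3p - 12v)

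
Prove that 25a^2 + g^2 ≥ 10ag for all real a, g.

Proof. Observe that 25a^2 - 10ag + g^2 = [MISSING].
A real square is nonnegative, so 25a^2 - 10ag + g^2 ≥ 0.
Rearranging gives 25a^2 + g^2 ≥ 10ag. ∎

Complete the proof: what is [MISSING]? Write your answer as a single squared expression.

The leading and trailing coefficients are 5^2 and 1^2, and 10 = 2·5·1, so the trinomial is (5a - g)^2.
Hence 25a^2 - 10ag + g^2 ≥ 0.

(5a - g)^2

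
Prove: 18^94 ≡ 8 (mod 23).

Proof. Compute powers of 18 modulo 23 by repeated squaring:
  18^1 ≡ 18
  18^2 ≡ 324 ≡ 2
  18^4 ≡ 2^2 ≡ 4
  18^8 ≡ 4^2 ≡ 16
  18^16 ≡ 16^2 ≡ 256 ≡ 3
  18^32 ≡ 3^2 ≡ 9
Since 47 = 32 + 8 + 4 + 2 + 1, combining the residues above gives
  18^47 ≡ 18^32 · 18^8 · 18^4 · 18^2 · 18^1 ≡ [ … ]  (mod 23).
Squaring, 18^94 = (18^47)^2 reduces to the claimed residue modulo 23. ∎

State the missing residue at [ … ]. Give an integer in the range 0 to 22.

13

Multiply the listed residues: 9 · 16 · 4 · 2 · 18 = 144 → 576 → 1152 → 20736.
Reducing modulo 23: 20736 = 901·23 + 13, so 18^47 ≡ 13.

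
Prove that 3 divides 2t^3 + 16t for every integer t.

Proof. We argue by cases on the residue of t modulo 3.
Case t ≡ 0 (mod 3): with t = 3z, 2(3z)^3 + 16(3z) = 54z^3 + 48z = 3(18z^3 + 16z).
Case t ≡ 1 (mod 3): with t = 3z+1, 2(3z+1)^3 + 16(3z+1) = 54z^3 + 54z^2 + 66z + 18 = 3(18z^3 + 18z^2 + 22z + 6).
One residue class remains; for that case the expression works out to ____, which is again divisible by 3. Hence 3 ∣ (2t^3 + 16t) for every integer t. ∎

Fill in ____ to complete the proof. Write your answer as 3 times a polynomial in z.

3(18z^3 + 36z^2 + 40z + 16)

The residues treated are {0, 1}, so the missing case is t ≡ 2 (mod 3); write t = 3z+2.
Then 2(3z+2)^3 + 16(3z+2) = 54z^3 + 108z^2 + 120z + 48 = 3(18z^3 + 36z^2 + 40z + 16).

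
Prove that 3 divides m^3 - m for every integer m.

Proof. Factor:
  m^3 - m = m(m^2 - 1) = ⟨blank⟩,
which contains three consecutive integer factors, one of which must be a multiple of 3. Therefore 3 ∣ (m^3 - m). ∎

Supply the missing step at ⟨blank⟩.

(m - 1)m(m + 1)

m(m^2 - 1) = m(m - 1)(m + 1) = (m - 1)m(m + 1).
These three factors are consecutive integers, so their product is divisible by 3.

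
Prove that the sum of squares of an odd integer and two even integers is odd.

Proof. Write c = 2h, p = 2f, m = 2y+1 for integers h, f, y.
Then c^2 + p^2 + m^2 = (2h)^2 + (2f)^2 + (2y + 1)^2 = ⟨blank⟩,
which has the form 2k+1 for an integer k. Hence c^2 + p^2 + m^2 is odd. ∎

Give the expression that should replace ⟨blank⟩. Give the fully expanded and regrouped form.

2(2f^2 + 2h^2 + 2y^2 + 2y) + 1

Expanding: (2h)^2 + (2f)^2 + (2y + 1)^2 = 4f^2 + 4h^2 + 4y^2 + 4y + 1.
Every term except the constant is even, so this is 2(2f^2 + 2h^2 + 2y^2 + 2y) + 1,
and 2f^2 + 2h^2 + 2y^2 + 2y ∈ ℤ gives the required form.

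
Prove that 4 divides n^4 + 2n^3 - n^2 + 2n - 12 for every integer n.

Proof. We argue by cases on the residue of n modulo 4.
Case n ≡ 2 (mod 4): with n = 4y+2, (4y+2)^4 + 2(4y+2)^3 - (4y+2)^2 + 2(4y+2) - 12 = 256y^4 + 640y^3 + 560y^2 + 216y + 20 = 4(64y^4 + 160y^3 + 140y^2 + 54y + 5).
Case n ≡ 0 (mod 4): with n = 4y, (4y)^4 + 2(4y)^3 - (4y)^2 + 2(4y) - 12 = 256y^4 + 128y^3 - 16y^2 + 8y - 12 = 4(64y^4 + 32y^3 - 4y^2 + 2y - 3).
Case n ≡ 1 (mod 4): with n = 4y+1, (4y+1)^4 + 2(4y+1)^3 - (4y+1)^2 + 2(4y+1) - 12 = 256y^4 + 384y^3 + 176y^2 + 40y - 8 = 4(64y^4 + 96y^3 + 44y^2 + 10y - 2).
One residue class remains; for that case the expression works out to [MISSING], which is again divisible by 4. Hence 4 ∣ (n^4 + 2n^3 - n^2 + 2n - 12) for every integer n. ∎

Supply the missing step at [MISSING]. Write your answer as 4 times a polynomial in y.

4(64y^4 + 224y^3 + 284y^2 + 158y + 30)

The residues treated are {2, 0, 1}, so the missing case is n ≡ 3 (mod 4); write n = 4y+3.
Then (4y+3)^4 + 2(4y+3)^3 - (4y+3)^2 + 2(4y+3) - 12 = 256y^4 + 896y^3 + 1136y^2 + 632y + 120 = 4(64y^4 + 224y^3 + 284y^2 + 158y + 30).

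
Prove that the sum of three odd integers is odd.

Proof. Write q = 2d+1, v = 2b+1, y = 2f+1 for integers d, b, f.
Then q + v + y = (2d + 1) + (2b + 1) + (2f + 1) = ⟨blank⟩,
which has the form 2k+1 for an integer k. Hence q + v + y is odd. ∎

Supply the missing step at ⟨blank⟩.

2(b + d + f + 1) + 1

(2d + 1) + (2b + 1) + (2f + 1) = 2b + 2d + 2f + 3
= 2(b + d + f + 1) + 1.
Since b + d + f + 1 is an integer, the sum is of the form 2k+1 for an integer k.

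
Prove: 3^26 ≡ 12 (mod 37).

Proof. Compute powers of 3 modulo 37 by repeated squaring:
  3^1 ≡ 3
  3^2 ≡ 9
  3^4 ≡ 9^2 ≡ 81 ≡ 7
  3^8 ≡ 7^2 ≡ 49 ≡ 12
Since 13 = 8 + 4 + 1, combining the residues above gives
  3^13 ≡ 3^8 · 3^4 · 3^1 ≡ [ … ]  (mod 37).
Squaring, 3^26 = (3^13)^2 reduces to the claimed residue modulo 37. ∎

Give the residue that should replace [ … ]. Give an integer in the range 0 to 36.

30

3^8 · 3^4 · 3^1 ≡ 12 · 7 · 3 = 252.
252 mod 37 = 30, so 3^13 ≡ 30 (mod 37).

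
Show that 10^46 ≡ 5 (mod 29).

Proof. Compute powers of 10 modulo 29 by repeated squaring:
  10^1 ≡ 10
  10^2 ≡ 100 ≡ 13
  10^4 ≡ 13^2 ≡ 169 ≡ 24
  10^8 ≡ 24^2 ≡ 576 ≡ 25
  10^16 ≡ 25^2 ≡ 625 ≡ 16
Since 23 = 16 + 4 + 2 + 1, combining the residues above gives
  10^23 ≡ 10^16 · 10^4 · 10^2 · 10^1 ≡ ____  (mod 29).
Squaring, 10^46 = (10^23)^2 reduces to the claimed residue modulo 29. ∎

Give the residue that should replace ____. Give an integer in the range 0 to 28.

10^16 · 10^4 · 10^2 · 10^1 ≡ 16 · 24 · 13 · 10 = 49920.
49920 mod 29 = 11, so 10^23 ≡ 11 (mod 29).

11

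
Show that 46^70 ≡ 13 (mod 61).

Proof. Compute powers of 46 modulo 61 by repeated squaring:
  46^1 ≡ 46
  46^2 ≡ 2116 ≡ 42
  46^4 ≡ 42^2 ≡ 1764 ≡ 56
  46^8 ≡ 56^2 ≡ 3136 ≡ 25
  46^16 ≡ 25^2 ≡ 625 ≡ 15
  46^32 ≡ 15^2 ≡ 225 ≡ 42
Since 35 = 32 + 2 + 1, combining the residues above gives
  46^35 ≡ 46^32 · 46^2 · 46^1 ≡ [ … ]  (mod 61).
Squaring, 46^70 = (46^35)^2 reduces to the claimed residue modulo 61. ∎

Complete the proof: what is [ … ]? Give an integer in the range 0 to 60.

46^32 · 46^2 · 46^1 ≡ 42 · 42 · 46 = 81144.
81144 mod 61 = 14, so 46^35 ≡ 14 (mod 61).

14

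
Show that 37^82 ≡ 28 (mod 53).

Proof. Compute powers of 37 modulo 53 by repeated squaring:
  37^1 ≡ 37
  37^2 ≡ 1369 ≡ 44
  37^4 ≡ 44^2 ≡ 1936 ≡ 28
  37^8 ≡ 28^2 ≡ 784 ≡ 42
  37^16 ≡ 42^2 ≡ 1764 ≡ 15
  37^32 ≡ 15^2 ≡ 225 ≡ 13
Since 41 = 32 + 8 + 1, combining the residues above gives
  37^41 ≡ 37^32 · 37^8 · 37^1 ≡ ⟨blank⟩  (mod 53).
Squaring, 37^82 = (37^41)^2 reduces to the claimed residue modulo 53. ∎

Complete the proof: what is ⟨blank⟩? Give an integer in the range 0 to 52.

37^32 · 37^8 · 37^1 ≡ 13 · 42 · 37 = 20202.
20202 mod 53 = 9, so 37^41 ≡ 9 (mod 53).

9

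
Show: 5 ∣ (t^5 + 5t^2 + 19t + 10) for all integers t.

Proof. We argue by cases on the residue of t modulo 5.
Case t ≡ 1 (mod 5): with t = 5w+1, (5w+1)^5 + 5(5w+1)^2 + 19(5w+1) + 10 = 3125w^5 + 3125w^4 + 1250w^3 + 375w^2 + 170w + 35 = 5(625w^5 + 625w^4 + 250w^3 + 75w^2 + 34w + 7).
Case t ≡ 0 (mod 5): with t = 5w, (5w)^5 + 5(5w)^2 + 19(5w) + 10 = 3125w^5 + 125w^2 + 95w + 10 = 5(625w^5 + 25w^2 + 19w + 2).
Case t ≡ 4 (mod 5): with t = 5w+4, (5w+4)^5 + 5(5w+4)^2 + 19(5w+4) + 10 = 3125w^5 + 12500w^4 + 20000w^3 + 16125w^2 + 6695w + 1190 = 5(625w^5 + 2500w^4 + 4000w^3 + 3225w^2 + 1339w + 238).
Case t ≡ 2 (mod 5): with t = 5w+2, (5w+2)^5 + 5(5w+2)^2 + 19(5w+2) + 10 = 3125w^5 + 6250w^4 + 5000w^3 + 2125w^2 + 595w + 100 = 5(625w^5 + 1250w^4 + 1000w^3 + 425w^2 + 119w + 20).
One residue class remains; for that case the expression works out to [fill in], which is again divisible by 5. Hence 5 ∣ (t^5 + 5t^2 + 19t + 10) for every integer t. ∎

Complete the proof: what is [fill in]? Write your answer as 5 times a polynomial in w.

5(625w^5 + 1875w^4 + 2250w^3 + 1375w^2 + 454w + 71)

The residues treated are {1, 0, 4, 2}, so the missing case is t ≡ 3 (mod 5); write t = 5w+3.
Then (5w+3)^5 + 5(5w+3)^2 + 19(5w+3) + 10 = 3125w^5 + 9375w^4 + 11250w^3 + 6875w^2 + 2270w + 355 = 5(625w^5 + 1875w^4 + 2250w^3 + 1375w^2 + 454w + 71).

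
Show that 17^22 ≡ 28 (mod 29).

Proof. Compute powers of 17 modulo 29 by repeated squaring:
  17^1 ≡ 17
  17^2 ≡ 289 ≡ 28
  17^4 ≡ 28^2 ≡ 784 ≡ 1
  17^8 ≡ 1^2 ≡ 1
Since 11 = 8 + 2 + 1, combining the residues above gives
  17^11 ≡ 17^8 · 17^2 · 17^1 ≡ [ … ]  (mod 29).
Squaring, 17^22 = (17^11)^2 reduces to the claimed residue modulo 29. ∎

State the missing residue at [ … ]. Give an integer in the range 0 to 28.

12

Multiply the listed residues: 1 · 28 · 17 = 28 → 476.
Reducing modulo 29: 476 = 16·29 + 12, so 17^11 ≡ 12.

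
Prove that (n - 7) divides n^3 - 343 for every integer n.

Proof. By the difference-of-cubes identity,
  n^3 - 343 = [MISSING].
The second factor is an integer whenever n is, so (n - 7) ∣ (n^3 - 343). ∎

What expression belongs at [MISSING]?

Polynomial division of n^3 - 343 by n - 7 leaves remainder 0 and quotient n^2 + 7n + 49.
Hence n^3 - 343 = (n - 7)(n^2 + 7n + 49).

(n - 7)(n^2 + 7n + 49)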